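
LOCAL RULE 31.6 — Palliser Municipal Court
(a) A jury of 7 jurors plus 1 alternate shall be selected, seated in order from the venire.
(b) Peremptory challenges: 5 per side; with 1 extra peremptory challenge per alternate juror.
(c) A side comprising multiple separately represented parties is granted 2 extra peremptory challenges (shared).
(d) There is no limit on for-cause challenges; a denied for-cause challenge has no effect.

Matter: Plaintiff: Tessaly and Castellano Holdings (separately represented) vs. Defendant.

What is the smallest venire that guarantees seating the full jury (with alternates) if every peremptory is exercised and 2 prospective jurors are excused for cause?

24

Seats to fill: 7 + 1 alternates = 8.
Peremptories — Plaintiff: 5 + 1×1 + 2 = 8; Defendant: 5 + 1×1 = 6; total 14.
For-cause removals: 2.
Minimum venire: 8 + 14 + 2 = 24.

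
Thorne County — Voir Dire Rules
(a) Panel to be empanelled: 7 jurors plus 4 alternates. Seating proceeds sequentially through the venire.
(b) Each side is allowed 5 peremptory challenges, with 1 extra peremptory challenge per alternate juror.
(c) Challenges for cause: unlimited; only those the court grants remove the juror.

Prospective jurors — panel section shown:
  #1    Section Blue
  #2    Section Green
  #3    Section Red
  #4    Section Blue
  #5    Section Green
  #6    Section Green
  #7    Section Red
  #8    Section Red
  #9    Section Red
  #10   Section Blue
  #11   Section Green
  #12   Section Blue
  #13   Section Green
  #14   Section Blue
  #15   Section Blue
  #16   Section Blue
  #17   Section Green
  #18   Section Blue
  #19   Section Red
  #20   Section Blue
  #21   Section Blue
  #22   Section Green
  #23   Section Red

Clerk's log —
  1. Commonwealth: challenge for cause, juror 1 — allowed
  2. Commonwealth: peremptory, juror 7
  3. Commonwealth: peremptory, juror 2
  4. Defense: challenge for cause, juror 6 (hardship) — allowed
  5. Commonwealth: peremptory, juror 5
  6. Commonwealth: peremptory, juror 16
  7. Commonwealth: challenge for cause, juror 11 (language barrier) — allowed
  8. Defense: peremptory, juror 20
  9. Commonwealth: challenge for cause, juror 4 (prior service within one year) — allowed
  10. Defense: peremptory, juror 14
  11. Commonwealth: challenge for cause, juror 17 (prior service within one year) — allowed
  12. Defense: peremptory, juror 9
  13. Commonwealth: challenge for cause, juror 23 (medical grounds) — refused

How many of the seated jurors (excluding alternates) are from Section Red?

Removed: #1, #2, #4, #5, #6, #7, #9, #11, #14, #16, #17, #20.
Seated jurors 1–7: #3, #8, #10, #12, #13, #15, #18 (alternates #19, #21, #22, #23 not counted).
Of those, in Section Red: #3, #8 → 2.

2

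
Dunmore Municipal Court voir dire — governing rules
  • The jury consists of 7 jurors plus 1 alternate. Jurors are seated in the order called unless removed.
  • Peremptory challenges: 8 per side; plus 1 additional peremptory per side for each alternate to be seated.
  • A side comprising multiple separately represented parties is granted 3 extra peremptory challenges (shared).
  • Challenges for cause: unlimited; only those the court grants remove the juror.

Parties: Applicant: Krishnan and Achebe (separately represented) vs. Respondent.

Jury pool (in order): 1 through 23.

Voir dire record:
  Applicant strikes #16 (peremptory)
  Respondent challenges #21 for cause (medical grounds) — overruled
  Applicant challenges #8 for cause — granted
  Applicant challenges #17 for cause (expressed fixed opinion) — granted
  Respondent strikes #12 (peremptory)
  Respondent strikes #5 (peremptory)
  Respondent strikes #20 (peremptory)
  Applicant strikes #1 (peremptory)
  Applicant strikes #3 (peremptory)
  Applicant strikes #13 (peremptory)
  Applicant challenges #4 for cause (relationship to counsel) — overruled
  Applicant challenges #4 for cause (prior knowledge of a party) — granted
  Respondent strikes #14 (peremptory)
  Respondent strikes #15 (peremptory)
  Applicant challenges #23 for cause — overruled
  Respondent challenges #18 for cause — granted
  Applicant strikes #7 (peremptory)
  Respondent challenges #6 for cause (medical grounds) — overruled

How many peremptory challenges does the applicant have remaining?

Applicant allotment: 8 base + 1 × 1 alternate + 3 multi-party = 12.
Applicant peremptories used: #16, #1, #3, #13, #7 — 5 (for-cause on #8, #17, #4, #4, #23 don't count).
Remaining: 12 − 5 = 7.

7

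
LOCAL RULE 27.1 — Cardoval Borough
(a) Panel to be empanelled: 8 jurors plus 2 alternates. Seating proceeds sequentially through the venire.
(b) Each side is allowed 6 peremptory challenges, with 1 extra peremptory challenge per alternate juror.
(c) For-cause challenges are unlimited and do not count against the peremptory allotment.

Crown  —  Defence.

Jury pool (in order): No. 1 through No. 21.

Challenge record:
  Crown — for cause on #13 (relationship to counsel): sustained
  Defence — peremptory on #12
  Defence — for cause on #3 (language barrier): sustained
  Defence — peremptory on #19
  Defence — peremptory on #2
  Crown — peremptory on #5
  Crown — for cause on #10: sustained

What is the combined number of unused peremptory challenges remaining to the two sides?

12

Crown allotment: 6 base + 1 × 2 alternates = 8. Defence allotment: 6 base + 1 × 2 alternates = 8.
Crown peremptories used: #5 — 1 (for-cause on #13, #10 don't count).
Defence peremptories used: #12, #19, #2 — 3 (the for-cause on #3 doesn't count).
Remaining: (8 − 1) + (8 − 3) = 12.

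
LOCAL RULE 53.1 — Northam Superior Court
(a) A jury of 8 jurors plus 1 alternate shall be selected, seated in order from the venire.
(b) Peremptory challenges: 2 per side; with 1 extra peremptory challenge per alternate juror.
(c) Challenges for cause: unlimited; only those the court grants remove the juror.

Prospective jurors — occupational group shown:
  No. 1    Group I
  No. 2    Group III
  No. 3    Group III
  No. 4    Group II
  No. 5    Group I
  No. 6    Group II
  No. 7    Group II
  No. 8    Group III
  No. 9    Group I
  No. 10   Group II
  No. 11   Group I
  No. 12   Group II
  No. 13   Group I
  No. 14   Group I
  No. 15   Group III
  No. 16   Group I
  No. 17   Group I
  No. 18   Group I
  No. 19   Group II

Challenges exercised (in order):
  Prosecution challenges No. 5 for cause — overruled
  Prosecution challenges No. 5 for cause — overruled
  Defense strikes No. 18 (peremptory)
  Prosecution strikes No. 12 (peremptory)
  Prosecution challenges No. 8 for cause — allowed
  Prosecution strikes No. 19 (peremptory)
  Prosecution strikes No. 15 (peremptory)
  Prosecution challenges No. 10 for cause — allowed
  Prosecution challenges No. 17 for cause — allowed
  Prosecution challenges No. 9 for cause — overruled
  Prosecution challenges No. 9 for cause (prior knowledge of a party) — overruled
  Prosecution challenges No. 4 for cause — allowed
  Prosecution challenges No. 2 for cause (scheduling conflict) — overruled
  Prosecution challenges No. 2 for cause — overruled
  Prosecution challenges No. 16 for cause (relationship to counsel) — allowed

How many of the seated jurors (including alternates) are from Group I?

Removed: #4, #8, #10, #12, #15, #16, #17, #18, #19.
Seated (9 incl. alternates): #1, #2, #3, #5, #6, #7, #9, #11, #13.
Of those, in Group I: #1, #5, #9, #11, #13 → 5.

5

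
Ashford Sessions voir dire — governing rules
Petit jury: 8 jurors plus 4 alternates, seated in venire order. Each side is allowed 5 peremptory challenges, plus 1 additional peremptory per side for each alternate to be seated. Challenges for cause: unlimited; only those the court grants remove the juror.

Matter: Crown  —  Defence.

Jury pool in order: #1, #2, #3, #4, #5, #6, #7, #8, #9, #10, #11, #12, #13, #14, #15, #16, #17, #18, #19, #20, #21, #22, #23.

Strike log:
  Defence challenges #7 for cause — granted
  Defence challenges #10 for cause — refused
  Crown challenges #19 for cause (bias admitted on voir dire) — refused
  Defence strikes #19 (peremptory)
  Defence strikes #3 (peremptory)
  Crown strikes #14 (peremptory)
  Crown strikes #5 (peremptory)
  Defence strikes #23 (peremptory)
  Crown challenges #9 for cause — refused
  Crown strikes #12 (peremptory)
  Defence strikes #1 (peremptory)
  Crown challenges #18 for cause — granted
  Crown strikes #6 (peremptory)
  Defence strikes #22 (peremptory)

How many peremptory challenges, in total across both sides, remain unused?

Crown allotment: 5 base + 1 × 4 alternates = 9. Defence allotment: 5 base + 1 × 4 alternates = 9.
Crown peremptories used: #14, #5, #12, #6 — 4 (for-cause on #19, #9, #18 don't count).
Defence peremptories used: #19, #3, #23, #1, #22 — 5 (for-cause on #7, #10 don't count).
Remaining: (9 − 4) + (9 − 5) = 9.

9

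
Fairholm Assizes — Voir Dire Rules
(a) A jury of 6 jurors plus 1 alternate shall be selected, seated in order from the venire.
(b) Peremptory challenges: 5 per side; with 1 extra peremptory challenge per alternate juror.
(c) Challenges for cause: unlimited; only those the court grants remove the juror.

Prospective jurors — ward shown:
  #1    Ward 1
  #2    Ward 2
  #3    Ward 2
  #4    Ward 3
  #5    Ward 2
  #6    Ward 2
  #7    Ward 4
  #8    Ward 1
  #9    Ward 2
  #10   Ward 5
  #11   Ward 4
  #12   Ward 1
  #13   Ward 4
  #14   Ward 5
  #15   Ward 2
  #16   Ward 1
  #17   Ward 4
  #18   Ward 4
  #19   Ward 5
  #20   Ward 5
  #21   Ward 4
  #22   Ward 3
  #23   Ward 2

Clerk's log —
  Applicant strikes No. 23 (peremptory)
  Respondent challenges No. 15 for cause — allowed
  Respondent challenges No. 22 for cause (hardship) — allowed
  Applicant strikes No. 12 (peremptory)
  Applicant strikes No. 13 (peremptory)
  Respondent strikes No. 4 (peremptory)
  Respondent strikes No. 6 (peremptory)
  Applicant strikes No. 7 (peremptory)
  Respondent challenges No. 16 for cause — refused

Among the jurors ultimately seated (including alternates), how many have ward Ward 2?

4

Removed: #4, #6, #7, #12, #13, #15, #22, #23.
Seated (7 incl. alternates): #1, #2, #3, #5, #8, #9, #10.
Of those, in Ward 2: #2, #3, #5, #9 → 4.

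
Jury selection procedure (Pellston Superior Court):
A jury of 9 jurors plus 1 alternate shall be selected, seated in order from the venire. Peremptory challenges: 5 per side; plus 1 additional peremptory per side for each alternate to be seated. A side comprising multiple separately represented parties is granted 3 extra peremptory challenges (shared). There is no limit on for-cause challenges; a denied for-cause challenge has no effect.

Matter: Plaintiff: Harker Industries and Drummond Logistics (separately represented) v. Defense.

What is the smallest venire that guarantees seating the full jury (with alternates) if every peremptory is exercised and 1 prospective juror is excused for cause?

26

Seats to fill: 9 + 1 alternates = 10.
Peremptories — Plaintiff: 5 + 1×1 + 3 = 9; Defense: 5 + 1×1 = 6; total 15.
For-cause removals: 1.
Minimum venire: 10 + 15 + 1 = 26.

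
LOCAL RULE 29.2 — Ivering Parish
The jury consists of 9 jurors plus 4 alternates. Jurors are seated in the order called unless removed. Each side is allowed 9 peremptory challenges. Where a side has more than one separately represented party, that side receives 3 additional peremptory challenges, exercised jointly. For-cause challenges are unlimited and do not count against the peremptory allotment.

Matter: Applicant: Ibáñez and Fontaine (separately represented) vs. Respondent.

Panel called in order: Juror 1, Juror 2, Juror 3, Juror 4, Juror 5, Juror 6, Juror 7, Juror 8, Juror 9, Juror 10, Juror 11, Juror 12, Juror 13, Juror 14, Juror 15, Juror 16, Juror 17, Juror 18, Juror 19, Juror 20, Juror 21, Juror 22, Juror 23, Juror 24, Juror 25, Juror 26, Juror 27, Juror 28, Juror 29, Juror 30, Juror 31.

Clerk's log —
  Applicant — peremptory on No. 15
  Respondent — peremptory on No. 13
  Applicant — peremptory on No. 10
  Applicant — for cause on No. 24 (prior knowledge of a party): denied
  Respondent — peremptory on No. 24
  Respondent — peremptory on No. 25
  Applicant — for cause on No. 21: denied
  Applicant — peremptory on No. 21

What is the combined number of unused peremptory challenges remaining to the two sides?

15

Applicant allotment: 9 base + 3 multi-party = 12. Respondent allotment: 9.
Applicant peremptories used: #15, #10, #21 — 3 (for-cause on #24, #21 don't count).
Respondent peremptories used: #13, #24, #25 — 3.
Remaining: (12 − 3) + (9 − 3) = 15.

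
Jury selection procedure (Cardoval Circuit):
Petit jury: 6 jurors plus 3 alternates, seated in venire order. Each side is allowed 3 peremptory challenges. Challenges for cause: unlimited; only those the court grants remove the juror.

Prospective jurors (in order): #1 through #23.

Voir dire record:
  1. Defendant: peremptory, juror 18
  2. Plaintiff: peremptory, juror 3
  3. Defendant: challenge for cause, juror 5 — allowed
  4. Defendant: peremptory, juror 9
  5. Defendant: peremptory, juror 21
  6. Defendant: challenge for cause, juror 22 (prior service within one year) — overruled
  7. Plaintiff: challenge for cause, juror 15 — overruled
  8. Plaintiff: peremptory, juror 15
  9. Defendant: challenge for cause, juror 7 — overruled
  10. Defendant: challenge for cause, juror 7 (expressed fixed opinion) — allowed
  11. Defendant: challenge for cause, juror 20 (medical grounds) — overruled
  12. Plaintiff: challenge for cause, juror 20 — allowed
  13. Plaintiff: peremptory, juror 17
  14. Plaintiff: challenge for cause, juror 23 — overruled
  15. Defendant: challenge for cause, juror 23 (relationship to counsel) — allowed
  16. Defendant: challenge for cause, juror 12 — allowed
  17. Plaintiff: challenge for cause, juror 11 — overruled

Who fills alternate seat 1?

11

Removed: #3, #5, #7, #9, #12, #15, #17, #18, #20, #21, #23. (#11, #22 stay — for-cause denied.)
Filling seats in venire order through position 7: #1, #2, #4, #6, #8, #10, #11.
So alternate 1 is #11.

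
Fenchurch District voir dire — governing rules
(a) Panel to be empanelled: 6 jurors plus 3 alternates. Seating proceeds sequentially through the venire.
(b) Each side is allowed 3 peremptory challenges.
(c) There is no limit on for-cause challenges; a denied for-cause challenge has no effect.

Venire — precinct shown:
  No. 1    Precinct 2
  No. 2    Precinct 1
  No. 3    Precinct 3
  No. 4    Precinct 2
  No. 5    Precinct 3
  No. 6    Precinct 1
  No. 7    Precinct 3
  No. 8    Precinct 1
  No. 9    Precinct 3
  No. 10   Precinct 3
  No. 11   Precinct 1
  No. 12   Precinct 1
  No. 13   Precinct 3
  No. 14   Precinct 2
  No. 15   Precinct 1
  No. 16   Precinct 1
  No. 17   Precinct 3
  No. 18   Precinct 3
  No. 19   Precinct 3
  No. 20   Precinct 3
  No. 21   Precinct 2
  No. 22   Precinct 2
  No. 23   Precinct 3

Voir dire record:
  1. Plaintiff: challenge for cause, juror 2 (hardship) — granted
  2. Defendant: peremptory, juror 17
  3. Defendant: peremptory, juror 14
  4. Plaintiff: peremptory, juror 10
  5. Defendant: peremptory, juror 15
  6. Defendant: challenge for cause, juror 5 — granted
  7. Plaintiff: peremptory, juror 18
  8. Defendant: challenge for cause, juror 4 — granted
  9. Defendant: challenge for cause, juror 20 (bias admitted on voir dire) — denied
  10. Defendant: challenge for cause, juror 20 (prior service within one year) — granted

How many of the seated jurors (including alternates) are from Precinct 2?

1

Removed: #2, #4, #5, #10, #14, #15, #17, #18, #20.
Seated (9 incl. alternates): #1, #3, #6, #7, #8, #9, #11, #12, #13.
Of those, in Precinct 2: #1 → 1.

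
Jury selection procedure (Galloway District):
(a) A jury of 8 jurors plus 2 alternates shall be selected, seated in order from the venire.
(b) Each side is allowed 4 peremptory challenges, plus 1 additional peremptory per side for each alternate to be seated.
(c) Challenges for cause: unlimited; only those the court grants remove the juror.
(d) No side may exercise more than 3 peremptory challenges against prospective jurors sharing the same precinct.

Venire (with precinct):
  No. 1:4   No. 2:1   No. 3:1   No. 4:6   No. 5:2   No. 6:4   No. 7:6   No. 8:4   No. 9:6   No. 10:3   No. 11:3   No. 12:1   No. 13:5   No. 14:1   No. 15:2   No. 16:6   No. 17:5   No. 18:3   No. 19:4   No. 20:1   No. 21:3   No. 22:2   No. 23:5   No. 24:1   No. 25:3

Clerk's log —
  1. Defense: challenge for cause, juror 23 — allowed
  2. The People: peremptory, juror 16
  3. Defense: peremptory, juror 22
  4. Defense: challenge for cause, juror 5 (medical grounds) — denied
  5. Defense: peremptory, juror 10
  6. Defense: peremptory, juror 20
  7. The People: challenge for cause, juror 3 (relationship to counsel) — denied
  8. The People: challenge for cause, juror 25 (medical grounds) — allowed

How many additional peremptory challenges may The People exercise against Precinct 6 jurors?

2

The People peremptories so far: #16 — 1 of 6 used, 5 left overall.
Against Precinct 6: #16 — 1 used; per-precinct cap 3 leaves 2.
Binding limit: min(5, 2) = 2.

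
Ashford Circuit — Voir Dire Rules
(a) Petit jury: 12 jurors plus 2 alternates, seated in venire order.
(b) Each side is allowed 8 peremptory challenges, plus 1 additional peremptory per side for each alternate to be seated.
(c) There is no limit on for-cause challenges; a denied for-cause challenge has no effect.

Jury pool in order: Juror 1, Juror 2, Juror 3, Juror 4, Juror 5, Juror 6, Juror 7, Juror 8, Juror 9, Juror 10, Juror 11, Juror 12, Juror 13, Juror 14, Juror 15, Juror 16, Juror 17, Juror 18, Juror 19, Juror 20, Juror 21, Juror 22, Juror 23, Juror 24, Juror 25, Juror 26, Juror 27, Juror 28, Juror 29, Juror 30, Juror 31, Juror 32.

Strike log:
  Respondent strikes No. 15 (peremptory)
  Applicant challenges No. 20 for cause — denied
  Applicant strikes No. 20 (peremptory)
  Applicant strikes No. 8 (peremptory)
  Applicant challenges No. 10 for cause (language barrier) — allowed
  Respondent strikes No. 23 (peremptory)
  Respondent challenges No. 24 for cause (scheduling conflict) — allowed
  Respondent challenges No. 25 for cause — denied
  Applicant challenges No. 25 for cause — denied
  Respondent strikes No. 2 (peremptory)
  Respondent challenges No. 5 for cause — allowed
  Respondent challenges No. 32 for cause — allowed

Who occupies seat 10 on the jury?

14

Removed: #2, #5, #8, #10, #15, #20, #23, #24, #32. (#25 stays — for-cause denied.)
Filling seats in venire order through position 10: #1, #3, #4, #6, #7, #9, #11, #12, #13, #14.
So seat 10 is #14.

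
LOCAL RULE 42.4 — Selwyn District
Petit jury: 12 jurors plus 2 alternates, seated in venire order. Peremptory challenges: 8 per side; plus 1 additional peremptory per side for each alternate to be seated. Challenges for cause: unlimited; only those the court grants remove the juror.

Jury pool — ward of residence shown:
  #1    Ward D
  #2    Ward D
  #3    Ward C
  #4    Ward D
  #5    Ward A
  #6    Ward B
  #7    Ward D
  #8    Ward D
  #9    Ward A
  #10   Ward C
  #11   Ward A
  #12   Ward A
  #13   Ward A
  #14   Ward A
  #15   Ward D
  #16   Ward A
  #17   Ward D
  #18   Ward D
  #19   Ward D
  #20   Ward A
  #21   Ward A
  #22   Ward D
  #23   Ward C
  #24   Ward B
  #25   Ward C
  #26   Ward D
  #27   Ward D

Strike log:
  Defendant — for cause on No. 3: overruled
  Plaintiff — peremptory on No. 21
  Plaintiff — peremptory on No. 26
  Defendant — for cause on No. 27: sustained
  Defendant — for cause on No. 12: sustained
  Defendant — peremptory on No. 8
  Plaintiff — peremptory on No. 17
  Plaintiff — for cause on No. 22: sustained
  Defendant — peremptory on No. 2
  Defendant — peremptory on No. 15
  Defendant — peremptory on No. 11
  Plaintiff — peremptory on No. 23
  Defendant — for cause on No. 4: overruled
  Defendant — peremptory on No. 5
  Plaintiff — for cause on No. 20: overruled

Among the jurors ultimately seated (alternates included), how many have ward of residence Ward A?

Removed: #2, #5, #8, #11, #12, #15, #17, #21, #22, #23, #26, #27.
Seated (14 incl. alternates): #1, #3, #4, #6, #7, #9, #10, #13, #14, #16, #18, #19, #20, #24.
Of those, in Ward A: #9, #13, #14, #16, #20 → 5.

5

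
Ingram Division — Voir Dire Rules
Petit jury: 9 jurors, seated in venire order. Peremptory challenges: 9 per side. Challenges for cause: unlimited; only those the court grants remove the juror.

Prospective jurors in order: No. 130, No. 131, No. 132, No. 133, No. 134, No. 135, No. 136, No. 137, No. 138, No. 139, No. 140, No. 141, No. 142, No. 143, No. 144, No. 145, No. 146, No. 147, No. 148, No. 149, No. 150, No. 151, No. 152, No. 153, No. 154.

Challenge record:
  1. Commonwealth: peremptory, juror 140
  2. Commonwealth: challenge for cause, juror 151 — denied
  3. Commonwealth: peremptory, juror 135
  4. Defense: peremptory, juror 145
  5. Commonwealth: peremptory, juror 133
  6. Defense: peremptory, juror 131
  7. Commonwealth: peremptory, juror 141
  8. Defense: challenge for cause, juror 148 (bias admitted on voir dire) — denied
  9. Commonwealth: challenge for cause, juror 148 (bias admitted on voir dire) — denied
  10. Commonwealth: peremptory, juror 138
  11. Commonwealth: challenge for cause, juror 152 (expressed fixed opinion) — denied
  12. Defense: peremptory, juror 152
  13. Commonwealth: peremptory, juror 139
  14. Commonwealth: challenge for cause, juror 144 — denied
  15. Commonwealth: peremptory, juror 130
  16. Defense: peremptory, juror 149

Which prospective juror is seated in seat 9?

Removed: #130, #131, #133, #135, #138, #139, #140, #141, #145, #149, #152. (#144, #148, #151 stay — for-cause denied.)
Seating in order: seats 1–9 → #132, #134, #136, #137, #142, #143, #144, #146, #147.
So seat 9 is #147.

147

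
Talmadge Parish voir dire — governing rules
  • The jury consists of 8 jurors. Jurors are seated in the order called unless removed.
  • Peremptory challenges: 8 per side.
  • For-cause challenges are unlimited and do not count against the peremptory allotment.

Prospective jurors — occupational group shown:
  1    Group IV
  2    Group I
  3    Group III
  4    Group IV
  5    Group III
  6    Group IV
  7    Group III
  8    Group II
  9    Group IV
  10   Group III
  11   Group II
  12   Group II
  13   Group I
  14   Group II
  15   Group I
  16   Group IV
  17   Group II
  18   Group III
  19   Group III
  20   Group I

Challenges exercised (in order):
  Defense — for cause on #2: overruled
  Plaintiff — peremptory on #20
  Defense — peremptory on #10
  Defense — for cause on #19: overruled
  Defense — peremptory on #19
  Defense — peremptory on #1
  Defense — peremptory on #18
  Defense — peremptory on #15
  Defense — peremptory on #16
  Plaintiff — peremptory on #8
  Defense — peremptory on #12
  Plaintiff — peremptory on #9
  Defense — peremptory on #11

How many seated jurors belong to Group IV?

Removed: #1, #8, #9, #10, #11, #12, #15, #16, #18, #19, #20.
Seated jurors 1–8: #2, #3, #4, #5, #6, #7, #13, #14.
Of those, in Group IV: #4, #6 → 2.

2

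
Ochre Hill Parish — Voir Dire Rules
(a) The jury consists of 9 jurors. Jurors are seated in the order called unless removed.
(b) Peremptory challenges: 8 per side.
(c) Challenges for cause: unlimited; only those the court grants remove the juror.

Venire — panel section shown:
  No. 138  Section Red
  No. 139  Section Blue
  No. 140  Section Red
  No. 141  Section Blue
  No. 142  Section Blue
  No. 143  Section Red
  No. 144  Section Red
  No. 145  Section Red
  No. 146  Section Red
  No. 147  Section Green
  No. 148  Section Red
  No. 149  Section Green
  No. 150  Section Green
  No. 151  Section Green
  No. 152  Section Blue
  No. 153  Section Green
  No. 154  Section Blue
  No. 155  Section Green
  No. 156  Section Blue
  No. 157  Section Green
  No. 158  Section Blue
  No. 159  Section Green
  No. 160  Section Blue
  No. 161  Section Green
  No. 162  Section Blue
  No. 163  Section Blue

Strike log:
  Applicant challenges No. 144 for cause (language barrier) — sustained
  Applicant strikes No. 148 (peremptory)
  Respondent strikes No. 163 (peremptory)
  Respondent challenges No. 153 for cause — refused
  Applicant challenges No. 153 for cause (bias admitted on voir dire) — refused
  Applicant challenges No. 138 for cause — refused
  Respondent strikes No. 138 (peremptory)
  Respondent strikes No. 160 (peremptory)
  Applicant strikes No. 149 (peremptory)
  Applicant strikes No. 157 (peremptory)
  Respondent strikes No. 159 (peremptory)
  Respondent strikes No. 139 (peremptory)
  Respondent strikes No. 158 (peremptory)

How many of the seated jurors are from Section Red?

Removed: #138, #139, #144, #148, #149, #157, #158, #159, #160, #163.
Seated jurors 1–9: #140, #141, #142, #143, #145, #146, #147, #150, #151.
Of those, in Section Red: #140, #143, #145, #146 → 4.

4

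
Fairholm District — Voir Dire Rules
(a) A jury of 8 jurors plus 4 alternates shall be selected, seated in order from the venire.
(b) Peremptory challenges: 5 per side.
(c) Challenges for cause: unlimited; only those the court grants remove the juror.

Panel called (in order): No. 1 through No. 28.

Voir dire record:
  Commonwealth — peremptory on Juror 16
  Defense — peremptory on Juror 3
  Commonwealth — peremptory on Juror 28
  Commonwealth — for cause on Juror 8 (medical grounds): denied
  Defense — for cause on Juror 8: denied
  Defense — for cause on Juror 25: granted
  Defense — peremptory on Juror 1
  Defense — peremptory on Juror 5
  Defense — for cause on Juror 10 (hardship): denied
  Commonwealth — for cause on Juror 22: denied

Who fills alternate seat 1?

12

Removed: #1, #3, #5, #16, #25, #28. (#8, #10, #22 stay — for-cause denied.)
Filling seats in venire order through position 9: #2, #4, #6, #7, #8, #9, #10, #11, #12.
So alternate 1 is #12.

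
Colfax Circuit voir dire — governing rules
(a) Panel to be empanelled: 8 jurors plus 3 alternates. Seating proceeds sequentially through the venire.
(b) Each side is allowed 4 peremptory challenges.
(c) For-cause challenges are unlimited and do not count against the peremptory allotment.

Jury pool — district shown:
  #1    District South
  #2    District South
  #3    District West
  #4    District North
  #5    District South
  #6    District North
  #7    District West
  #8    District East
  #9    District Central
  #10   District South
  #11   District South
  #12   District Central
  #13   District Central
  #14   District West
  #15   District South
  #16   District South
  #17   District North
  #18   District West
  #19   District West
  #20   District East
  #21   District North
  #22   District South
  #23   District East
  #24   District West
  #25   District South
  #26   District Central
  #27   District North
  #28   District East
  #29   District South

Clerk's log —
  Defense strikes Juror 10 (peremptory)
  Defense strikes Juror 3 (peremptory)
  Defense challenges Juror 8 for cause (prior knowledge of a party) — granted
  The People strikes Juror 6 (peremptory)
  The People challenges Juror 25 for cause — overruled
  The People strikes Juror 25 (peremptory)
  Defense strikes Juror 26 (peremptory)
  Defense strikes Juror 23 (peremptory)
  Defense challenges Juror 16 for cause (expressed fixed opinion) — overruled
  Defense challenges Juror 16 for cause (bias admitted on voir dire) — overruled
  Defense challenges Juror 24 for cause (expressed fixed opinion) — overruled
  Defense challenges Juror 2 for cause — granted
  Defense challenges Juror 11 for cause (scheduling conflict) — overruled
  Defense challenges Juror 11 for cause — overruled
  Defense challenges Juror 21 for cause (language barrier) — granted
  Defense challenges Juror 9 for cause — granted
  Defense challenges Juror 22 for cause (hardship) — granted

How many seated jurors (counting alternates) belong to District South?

Removed: #2, #3, #6, #8, #9, #10, #21, #22, #23, #25, #26.
Seated (11 incl. alternates): #1, #4, #5, #7, #11, #12, #13, #14, #15, #16, #17.
Of those, in District South: #1, #5, #11, #15, #16 → 5.

5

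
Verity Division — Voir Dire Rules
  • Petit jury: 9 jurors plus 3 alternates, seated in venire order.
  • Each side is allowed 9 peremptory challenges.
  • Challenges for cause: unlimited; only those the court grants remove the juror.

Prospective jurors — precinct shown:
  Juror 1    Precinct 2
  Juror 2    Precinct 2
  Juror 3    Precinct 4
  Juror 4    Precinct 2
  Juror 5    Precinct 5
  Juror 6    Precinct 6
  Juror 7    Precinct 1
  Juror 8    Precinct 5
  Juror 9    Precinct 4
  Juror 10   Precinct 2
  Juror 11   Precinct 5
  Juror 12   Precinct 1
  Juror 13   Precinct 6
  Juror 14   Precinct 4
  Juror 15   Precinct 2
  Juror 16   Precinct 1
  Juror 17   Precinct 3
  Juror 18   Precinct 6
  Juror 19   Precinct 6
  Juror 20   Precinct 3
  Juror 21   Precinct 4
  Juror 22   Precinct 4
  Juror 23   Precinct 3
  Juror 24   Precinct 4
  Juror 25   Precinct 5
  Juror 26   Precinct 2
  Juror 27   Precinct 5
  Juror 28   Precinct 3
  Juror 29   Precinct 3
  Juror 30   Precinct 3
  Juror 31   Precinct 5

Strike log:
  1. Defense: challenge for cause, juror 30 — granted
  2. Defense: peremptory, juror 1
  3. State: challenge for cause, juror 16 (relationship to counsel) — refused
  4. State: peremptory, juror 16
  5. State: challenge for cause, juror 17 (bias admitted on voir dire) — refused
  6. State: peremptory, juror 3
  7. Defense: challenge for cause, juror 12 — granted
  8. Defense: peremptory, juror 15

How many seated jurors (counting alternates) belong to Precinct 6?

Removed: #1, #3, #12, #15, #16, #30.
Seated (12 incl. alternates): #2, #4, #5, #6, #7, #8, #9, #10, #11, #13, #14, #17.
Of those, in Precinct 6: #6, #13 → 2.

2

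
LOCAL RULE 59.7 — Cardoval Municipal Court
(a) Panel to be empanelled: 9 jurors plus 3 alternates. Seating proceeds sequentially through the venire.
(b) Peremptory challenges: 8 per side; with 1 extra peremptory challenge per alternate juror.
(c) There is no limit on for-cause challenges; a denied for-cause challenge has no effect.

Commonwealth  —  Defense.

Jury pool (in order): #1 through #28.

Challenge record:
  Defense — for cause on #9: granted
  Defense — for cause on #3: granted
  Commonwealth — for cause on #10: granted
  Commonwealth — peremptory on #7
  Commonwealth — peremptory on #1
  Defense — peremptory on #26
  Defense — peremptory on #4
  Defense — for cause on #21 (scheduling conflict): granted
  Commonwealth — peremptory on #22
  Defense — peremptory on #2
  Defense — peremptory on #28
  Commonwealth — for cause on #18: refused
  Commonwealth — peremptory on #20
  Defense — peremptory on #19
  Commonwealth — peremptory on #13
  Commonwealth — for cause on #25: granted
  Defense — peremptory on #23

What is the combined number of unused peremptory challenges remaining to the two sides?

11

Commonwealth allotment: 8 base + 1 × 3 alternates = 11. Defense allotment: 8 base + 1 × 3 alternates = 11.
Commonwealth peremptories used: #7, #1, #22, #20, #13 — 5 (for-cause on #10, #18, #25 don't count).
Defense peremptories used: #26, #4, #2, #28, #19, #23 — 6 (for-cause on #9, #3, #21 don't count).
Remaining: (11 − 5) + (11 − 6) = 11.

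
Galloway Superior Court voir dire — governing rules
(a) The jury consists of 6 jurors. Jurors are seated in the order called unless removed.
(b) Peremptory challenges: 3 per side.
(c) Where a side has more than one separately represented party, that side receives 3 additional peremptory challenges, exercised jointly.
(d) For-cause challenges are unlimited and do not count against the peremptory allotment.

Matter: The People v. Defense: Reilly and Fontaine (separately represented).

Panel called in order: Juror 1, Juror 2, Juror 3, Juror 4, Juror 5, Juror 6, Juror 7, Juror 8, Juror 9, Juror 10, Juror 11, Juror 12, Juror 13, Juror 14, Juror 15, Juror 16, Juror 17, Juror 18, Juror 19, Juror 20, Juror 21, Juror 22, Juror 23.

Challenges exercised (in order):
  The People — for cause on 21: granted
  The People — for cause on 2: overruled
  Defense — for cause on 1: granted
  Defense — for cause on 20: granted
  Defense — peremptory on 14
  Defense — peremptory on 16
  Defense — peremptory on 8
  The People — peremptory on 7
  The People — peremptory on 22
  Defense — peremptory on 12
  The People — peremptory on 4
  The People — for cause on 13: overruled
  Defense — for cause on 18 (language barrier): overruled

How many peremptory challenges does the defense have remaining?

Defense allotment: 3 base + 3 multi-party = 6.
Defense peremptories used: #14, #16, #8, #12 — 4 (for-cause on #1, #20, #18 don't count).
Remaining: 6 − 4 = 2.

2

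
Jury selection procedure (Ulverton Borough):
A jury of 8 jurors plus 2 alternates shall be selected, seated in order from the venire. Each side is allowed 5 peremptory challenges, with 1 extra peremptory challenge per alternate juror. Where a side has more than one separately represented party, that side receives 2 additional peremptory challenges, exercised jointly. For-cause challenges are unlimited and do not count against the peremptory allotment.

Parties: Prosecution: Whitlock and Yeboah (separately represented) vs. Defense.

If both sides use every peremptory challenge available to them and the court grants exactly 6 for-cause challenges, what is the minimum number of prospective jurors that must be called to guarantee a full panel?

32

Seats to fill: 8 + 2 alternates = 10.
Peremptories — Prosecution: 5 + 1×2 + 2 = 9; Defense: 5 + 1×2 = 7; total 16.
For-cause removals: 6.
Minimum venire: 10 + 16 + 6 = 32.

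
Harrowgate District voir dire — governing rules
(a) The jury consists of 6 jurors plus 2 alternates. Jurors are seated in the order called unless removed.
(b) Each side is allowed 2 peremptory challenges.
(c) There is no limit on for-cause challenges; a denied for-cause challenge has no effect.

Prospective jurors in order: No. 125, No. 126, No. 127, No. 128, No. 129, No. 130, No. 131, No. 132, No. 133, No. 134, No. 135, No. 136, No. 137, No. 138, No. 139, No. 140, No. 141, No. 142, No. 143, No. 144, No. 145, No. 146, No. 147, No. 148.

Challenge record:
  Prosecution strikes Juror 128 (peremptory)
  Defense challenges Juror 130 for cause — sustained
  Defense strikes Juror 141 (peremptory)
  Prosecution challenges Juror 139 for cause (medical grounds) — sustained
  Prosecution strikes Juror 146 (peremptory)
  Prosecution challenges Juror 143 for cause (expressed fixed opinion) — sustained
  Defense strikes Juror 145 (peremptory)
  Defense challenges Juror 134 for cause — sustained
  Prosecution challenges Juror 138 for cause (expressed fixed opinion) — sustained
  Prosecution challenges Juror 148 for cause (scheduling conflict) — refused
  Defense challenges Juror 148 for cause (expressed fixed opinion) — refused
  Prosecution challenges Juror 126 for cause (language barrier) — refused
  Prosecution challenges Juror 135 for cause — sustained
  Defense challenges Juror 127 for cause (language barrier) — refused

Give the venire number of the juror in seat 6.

132

Removed: #128, #130, #134, #135, #138, #139, #141, #143, #145, #146. (#126, #127, #148 stay — for-cause denied.)
Seating in order: seats 1–6 → #125, #126, #127, #129, #131, #132; alternates → #133, #136.
So seat 6 is #132.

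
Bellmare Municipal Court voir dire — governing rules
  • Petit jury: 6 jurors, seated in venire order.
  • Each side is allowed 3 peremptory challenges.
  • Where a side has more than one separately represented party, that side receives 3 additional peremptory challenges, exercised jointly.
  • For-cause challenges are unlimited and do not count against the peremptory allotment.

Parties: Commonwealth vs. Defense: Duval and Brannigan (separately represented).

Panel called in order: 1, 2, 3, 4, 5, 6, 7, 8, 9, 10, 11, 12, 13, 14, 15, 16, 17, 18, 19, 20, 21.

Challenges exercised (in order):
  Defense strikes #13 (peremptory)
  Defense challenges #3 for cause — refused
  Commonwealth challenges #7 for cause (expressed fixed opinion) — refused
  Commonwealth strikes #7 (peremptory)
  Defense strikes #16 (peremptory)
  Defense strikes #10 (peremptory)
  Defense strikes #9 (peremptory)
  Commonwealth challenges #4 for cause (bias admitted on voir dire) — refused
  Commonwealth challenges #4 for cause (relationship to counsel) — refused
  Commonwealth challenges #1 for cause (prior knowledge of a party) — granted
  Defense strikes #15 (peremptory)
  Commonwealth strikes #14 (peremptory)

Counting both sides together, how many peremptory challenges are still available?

2

Commonwealth allotment: 3. Defense allotment: 3 base + 3 multi-party = 6.
Commonwealth peremptories used: #7, #14 — 2 (for-cause on #7, #4, #4, #1 don't count).
Defense peremptories used: #13, #16, #10, #9, #15 — 5 (the for-cause on #3 doesn't count).
Remaining: (3 − 2) + (6 − 5) = 2.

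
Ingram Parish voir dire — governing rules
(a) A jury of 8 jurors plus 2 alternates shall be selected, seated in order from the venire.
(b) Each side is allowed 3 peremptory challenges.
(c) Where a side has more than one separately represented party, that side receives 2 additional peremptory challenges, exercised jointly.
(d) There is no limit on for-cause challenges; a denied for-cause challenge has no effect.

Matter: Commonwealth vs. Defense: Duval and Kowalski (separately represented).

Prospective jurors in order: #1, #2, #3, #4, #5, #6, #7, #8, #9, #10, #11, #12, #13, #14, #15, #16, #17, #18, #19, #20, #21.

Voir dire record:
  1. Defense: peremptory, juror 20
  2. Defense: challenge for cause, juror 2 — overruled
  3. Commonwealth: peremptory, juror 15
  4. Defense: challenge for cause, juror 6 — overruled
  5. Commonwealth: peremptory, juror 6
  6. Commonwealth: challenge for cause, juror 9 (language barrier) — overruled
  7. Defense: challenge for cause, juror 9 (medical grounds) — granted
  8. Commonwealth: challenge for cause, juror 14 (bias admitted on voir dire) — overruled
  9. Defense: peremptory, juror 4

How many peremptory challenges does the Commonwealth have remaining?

1

Commonwealth allotment: 3.
Commonwealth peremptories used: #15, #6 — 2 (for-cause on #9, #14 don't count).
Remaining: 3 − 2 = 1.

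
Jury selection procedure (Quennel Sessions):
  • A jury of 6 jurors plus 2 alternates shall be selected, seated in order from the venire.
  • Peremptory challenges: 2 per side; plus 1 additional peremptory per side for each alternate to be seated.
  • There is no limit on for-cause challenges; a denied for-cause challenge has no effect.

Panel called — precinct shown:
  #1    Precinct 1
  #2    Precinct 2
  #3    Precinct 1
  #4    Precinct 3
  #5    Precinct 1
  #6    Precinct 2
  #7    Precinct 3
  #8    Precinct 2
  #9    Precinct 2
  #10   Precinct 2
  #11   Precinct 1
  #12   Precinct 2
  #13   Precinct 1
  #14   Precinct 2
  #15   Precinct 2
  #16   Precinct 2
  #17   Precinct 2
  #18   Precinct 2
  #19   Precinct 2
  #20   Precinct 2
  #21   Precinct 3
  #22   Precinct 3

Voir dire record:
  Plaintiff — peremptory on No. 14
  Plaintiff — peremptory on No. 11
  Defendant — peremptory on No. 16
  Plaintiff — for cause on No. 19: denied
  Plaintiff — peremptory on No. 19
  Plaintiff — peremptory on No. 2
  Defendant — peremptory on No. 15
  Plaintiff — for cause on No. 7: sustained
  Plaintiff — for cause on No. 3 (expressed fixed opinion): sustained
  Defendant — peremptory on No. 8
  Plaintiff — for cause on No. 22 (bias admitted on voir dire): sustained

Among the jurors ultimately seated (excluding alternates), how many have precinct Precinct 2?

Removed: #2, #3, #7, #8, #11, #14, #15, #16, #19, #22.
Seated jurors 1–6: #1, #4, #5, #6, #9, #10 (alternates #12, #13 not counted).
Of those, in Precinct 2: #6, #9, #10 → 3.

3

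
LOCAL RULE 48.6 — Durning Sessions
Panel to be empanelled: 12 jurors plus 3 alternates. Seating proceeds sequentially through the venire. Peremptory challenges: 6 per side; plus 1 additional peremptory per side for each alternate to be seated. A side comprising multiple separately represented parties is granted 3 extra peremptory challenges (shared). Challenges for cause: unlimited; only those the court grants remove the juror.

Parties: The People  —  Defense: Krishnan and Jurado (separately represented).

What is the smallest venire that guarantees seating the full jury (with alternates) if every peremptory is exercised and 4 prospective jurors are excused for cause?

Seats to fill: 12 + 3 alternates = 15.
Peremptories — The People: 6 + 1×3 = 9; Defense: 6 + 1×3 + 3 = 12; total 21.
For-cause removals: 4.
Minimum venire: 15 + 21 + 4 = 40.

40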